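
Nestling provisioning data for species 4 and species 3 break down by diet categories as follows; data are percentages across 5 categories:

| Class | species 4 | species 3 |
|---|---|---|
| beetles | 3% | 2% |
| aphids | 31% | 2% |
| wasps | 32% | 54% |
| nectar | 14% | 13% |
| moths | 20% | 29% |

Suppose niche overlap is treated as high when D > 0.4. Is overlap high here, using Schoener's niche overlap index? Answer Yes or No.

Yes

Convert percentages to proportions (divide by 100).
Σ|p₁ᵢ − p₂ᵢ| = 0.01 + 0.29 + 0.22 + 0.01 + 0.09 = 0.62
D = 1 − ½ × 0.62 = 1 − 0.310 = 0.6900
D = 0.6900 > 0.4 → Yes.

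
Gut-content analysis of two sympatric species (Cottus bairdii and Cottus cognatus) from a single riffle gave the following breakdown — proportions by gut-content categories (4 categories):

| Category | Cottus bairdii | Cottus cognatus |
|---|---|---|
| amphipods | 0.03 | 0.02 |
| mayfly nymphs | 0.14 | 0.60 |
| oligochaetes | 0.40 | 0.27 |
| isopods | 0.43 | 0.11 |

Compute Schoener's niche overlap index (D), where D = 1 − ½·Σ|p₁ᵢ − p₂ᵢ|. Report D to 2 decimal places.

0.54

Σ|p₁ᵢ − p₂ᵢ| = 0.01 + 0.46 + 0.13 + 0.32 = 0.92
D = 1 − ½ × 0.92 = 1 − 0.460 = 0.5400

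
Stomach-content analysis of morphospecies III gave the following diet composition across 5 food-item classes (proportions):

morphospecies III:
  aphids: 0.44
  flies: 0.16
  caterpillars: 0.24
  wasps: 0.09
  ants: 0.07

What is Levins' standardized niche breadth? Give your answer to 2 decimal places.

0.61

Σpᵢ² = 0.44² + 0.16² + 0.24² + 0.09² + 0.07² = 0.1936 + 0.0256 + 0.0576 + 0.0081 + 0.0049 = 0.2898
B = 1 / 0.2898 = 3.4507
Bₛ = (B − 1)/(n − 1) = (3.4507 − 1)/(5 − 1) = 2.4507/4 = 0.6127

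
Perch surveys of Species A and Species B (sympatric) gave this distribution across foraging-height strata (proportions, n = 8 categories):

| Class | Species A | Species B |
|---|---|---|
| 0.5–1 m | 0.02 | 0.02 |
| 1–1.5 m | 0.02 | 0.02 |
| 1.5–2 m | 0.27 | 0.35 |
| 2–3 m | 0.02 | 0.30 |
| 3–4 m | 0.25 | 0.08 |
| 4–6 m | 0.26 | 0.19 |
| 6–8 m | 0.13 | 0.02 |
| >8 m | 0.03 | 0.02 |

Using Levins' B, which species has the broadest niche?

Σp_Aᵢ² = 0.02² + 0.02² + 0.27² + 0.02² + 0.25² + 0.26² + 0.13² + 0.03² = 0.0004 + 0.0004 + 0.0729 + 0.0004 + 0.0625 + 0.0676 + 0.0169 + 0.0009 = 0.2220
B_A = 1 / 0.2220 = 4.5045
Σp_Bᵢ² = 0.02² + 0.02² + 0.35² + 0.30² + 0.08² + 0.19² + 0.02² + 0.02² = 0.0004 + 0.0004 + 0.1225 + 0.0900 + 0.0064 + 0.0361 + 0.0004 + 0.0004 = 0.2566
B_B = 1 / 0.2566 = 3.8971
Highest B → broadest niche (most generalist): Species A (B = 4.50).

Species A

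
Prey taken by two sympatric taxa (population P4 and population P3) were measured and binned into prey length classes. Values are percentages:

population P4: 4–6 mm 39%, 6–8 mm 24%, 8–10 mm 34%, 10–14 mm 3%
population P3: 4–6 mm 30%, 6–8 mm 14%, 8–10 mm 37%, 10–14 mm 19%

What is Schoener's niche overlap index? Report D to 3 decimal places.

Convert percentages to proportions (divide by 100).
Σ|p₁ᵢ − p₂ᵢ| = 0.09 + 0.10 + 0.03 + 0.16 = 0.38
D = 1 − ½ × 0.38 = 1 − 0.190 = 0.81000

0.810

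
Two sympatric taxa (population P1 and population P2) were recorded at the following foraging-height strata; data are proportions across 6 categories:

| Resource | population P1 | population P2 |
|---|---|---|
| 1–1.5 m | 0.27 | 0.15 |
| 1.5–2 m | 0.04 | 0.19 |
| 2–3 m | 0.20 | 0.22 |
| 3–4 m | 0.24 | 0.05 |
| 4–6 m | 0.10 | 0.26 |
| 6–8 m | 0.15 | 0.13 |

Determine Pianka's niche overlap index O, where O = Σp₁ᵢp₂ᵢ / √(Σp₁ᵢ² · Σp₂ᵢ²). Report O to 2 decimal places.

0.75

Σ p₁ᵢp₂ᵢ = 0.0405 + 0.0076 + 0.0440 + 0.0120 + 0.0260 + 0.0195 = 0.1496
Σp_1ᵢ² = 0.27² + 0.04² + 0.20² + 0.24² + 0.10² + 0.15² = 0.0729 + 0.0016 + 0.0400 + 0.0576 + 0.0100 + 0.0225 = 0.2046
Σp_2ᵢ² = 0.15² + 0.19² + 0.22² + 0.05² + 0.26² + 0.13² = 0.0225 + 0.0361 + 0.0484 + 0.0025 + 0.0676 + 0.0169 = 0.1940
O = 0.1496 / √(0.2046 × 0.1940) = 0.1496 / 0.19923 = 0.7509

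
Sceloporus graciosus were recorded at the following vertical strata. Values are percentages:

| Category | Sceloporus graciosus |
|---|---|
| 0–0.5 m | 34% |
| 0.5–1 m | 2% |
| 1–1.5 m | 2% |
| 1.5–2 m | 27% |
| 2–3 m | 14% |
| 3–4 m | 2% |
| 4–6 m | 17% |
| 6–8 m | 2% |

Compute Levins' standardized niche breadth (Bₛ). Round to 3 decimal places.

0.456

Convert percentages to proportions (divide by 100).
Σpᵢ² = 0.34² + 0.02² + 0.02² + 0.27² + 0.14² + 0.02² + 0.17² + 0.02² = 0.1156 + 0.0004 + 0.0004 + 0.0729 + 0.0196 + 0.0004 + 0.0289 + 0.0004 = 0.2386
B = 1 / 0.2386 = 4.19111
Bₛ = (B − 1)/(n − 1) = (4.19111 − 1)/(8 − 1) = 3.19111/7 = 0.45587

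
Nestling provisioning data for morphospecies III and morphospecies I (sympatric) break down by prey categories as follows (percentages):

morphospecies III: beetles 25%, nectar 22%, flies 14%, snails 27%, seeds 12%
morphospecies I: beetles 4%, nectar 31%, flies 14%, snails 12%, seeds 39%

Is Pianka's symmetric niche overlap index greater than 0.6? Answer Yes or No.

Yes

Convert percentages to proportions (divide by 100).
Σ p₁ᵢp₂ᵢ = 0.0100 + 0.0682 + 0.0196 + 0.0324 + 0.0468 = 0.1770
Σp_1ᵢ² = 0.25² + 0.22² + 0.14² + 0.27² + 0.12² = 0.0625 + 0.0484 + 0.0196 + 0.0729 + 0.0144 = 0.2178
Σp_2ᵢ² = 0.04² + 0.31² + 0.14² + 0.12² + 0.39² = 0.0016 + 0.0961 + 0.0196 + 0.0144 + 0.1521 = 0.2838
O = 0.1770 / √(0.2178 × 0.2838) = 0.1770 / 0.24862 = 0.7119
O = 0.7119 > 0.6 → Yes.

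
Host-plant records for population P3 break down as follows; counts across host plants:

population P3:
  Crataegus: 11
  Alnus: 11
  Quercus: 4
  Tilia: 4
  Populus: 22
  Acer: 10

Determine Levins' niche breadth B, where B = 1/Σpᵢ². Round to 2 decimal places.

Proportions for population P3 (n=62): 11/62=0.1774, 11/62=0.1774, 4/62=0.0645, 4/62=0.0645, 22/62=0.3548, 10/62=0.1613
Σpᵢ² = 0.1774² + 0.1774² + 0.0645² + 0.0645² + 0.3548² + 0.1613² = 0.031471 + 0.031471 + 0.004160 + 0.004160 + 0.125883 + 0.026018 = 0.223163
B = 1 / 0.223163 = 4.4810

4.48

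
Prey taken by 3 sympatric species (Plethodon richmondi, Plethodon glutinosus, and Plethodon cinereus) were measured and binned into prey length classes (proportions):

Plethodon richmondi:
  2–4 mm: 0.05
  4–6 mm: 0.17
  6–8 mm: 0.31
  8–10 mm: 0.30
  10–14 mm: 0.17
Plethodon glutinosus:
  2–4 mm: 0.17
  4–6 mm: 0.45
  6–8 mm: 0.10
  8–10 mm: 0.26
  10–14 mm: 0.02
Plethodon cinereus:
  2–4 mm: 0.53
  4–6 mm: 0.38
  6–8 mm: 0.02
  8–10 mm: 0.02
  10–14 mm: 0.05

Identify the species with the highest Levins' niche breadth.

Plethodon richmondi

Σp_richᵢ² = 0.05² + 0.17² + 0.31² + 0.30² + 0.17² = 0.0025 + 0.0289 + 0.0961 + 0.0900 + 0.0289 = 0.2464
B_rich = 1 / 0.2464 = 4.0584
Σp_glutᵢ² = 0.17² + 0.45² + 0.10² + 0.26² + 0.02² = 0.0289 + 0.2025 + 0.0100 + 0.0676 + 0.0004 = 0.3094
B_glut = 1 / 0.3094 = 3.2321
Σp_cineᵢ² = 0.53² + 0.38² + 0.02² + 0.02² + 0.05² = 0.2809 + 0.1444 + 0.0004 + 0.0004 + 0.0025 = 0.4286
B_cine = 1 / 0.4286 = 2.3332
Highest B → broadest niche (most generalist): Plethodon richmondi (B = 4.06).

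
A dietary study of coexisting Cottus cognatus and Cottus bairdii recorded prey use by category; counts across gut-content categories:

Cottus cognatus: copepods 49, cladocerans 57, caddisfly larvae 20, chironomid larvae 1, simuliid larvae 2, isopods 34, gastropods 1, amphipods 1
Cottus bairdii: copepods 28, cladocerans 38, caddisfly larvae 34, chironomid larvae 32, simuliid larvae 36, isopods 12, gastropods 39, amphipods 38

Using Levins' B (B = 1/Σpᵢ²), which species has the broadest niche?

Proportions for Cottus cognatus (n=165): 49/165=0.2970, 57/165=0.3455, 20/165=0.1212, 1/165=0.0061, 2/165=0.0121, 34/165=0.2061, 1/165=0.0061, 1/165=0.0061
Proportions for Cottus bairdii (n=257): 28/257=0.1089, 38/257=0.1479, 34/257=0.1323, 32/257=0.1245, 36/257=0.1401, 12/257=0.0467, 39/257=0.1518, 38/257=0.1479
Σp_cognᵢ² = 0.2970² + 0.3455² + 0.1212² + 0.0061² + 0.0121² + 0.2061² + 0.0061² + 0.0061² = 0.088209 + 0.119370 + 0.014689 + 0.000037 + 0.000146 + 0.042477 + 0.000037 + 0.000037 = 0.265002
B_cogn = 1 / 0.265002 = 3.7736
Σp_bairᵢ² = 0.1089² + 0.1479² + 0.1323² + 0.1245² + 0.1401² + 0.0467² + 0.1518² + 0.1479² = 0.011859 + 0.021874 + 0.017503 + 0.015500 + 0.019628 + 0.002181 + 0.023043 + 0.021874 = 0.133462
B_bair = 1 / 0.133462 = 7.4928
Highest B → broadest niche (most generalist): Cottus bairdii (B = 7.49).

Cottus bairdii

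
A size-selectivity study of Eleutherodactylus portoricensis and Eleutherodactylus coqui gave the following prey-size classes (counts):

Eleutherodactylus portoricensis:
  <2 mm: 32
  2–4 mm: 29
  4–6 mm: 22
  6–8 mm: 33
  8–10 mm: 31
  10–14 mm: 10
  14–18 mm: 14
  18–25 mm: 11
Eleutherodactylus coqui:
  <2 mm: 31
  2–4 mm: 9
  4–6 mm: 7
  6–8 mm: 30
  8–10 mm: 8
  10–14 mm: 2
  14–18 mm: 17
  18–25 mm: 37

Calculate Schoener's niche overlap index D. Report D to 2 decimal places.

Proportions for Eleutherodactylus portoricensis (n=182): 32/182=0.1758, 29/182=0.1593, 22/182=0.1209, 33/182=0.1813, 31/182=0.1703, 10/182=0.0549, 14/182=0.0769, 11/182=0.0604
Proportions for Eleutherodactylus coqui (n=141): 31/141=0.2199, 9/141=0.0638, 7/141=0.0496, 30/141=0.2128, 8/141=0.0567, 2/141=0.0142, 17/141=0.1206, 37/141=0.2624
Σ|p₁ᵢ − p₂ᵢ| = 0.0441 + 0.0955 + 0.0713 + 0.0315 + 0.1136 + 0.0407 + 0.0437 + 0.2020 = 0.6424
D = 1 − ½ × 0.6424 = 1 − 0.32120 = 0.67880

0.68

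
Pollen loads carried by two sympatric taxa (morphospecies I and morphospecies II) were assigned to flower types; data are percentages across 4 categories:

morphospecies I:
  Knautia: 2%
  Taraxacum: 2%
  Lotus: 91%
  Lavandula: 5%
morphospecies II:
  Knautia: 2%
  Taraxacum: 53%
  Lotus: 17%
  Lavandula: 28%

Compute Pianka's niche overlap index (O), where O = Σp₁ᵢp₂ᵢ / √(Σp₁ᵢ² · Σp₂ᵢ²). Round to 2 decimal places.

Convert percentages to proportions (divide by 100).
Σ p₁ᵢp₂ᵢ = 0.0004 + 0.0106 + 0.1547 + 0.0140 = 0.1797
Σp_1ᵢ² = 0.02² + 0.02² + 0.91² + 0.05² = 0.0004 + 0.0004 + 0.8281 + 0.0025 = 0.8314
Σp_2ᵢ² = 0.02² + 0.53² + 0.17² + 0.28² = 0.0004 + 0.2809 + 0.0289 + 0.0784 = 0.3886
O = 0.1797 / √(0.8314 × 0.3886) = 0.1797 / 0.56840 = 0.3162

0.32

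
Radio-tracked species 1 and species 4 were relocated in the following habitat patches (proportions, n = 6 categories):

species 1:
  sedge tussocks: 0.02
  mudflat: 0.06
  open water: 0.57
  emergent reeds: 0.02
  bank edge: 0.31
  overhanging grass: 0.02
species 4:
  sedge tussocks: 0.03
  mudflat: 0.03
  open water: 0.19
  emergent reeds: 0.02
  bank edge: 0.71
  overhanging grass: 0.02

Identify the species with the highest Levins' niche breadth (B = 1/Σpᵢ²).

species 1

Σp_1ᵢ² = 0.02² + 0.06² + 0.57² + 0.02² + 0.31² + 0.02² = 0.0004 + 0.0036 + 0.3249 + 0.0004 + 0.0961 + 0.0004 = 0.4258
B_1 = 1 / 0.4258 = 2.3485
Σp_4ᵢ² = 0.03² + 0.03² + 0.19² + 0.02² + 0.71² + 0.02² = 0.0009 + 0.0009 + 0.0361 + 0.0004 + 0.5041 + 0.0004 = 0.5428
B_4 = 1 / 0.5428 = 1.8423
Highest B → broadest niche (most generalist): species 1 (B = 2.35).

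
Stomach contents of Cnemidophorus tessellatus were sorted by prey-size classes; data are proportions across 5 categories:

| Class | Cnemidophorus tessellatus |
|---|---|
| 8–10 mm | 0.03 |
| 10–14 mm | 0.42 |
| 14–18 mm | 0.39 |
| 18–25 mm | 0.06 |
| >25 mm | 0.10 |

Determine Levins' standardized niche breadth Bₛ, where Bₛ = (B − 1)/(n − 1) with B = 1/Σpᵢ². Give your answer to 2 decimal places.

Σpᵢ² = 0.03² + 0.42² + 0.39² + 0.06² + 0.10² = 0.0009 + 0.1764 + 0.1521 + 0.0036 + 0.0100 = 0.3430
B = 1 / 0.3430 = 2.9155
Bₛ = (B − 1)/(n − 1) = (2.9155 − 1)/(5 − 1) = 1.9155/4 = 0.4789

0.48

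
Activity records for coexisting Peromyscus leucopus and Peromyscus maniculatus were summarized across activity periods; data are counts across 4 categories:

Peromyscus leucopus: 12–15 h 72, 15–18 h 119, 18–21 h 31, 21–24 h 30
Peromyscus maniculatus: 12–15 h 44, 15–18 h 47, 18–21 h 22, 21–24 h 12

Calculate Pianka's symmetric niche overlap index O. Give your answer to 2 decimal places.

Proportions for Peromyscus leucopus (n=252): 72/252=0.2857, 119/252=0.4722, 31/252=0.1230, 30/252=0.1190
Proportions for Peromyscus maniculatus (n=125): 44/125=0.3520, 47/125=0.3760, 22/125=0.1760, 12/125=0.0960
Σ p₁ᵢp₂ᵢ = 0.100566 + 0.177547 + 0.021648 + 0.011424 = 0.311185
Σp_1ᵢ² = 0.2857² + 0.4722² + 0.1230² + 0.1190² = 0.081624 + 0.222973 + 0.015129 + 0.014161 = 0.333887
Σp_2ᵢ² = 0.3520² + 0.3760² + 0.1760² + 0.0960² = 0.123904 + 0.141376 + 0.030976 + 0.009216 = 0.305472
O = 0.311185 / √(0.333887 × 0.305472) = 0.311185 / 0.3193636 = 0.9744

0.97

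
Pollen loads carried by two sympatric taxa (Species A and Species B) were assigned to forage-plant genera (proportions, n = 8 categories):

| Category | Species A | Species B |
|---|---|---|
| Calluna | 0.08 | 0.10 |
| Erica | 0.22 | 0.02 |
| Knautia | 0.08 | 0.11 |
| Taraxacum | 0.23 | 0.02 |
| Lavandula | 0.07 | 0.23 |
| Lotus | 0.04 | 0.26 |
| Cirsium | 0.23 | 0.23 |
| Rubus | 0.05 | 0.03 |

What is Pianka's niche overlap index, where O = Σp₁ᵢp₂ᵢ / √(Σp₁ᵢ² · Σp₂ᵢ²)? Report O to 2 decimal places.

0.57

Σ p₁ᵢp₂ᵢ = 0.0080 + 0.0044 + 0.0088 + 0.0046 + 0.0161 + 0.0104 + 0.0529 + 0.0015 = 0.1067
Σp_1ᵢ² = 0.08² + 0.22² + 0.08² + 0.23² + 0.07² + 0.04² + 0.23² + 0.05² = 0.0064 + 0.0484 + 0.0064 + 0.0529 + 0.0049 + 0.0016 + 0.0529 + 0.0025 = 0.1760
Σp_2ᵢ² = 0.10² + 0.02² + 0.11² + 0.02² + 0.23² + 0.26² + 0.23² + 0.03² = 0.0100 + 0.0004 + 0.0121 + 0.0004 + 0.0529 + 0.0676 + 0.0529 + 0.0009 = 0.1972
O = 0.1067 / √(0.1760 × 0.1972) = 0.1067 / 0.18630 = 0.5727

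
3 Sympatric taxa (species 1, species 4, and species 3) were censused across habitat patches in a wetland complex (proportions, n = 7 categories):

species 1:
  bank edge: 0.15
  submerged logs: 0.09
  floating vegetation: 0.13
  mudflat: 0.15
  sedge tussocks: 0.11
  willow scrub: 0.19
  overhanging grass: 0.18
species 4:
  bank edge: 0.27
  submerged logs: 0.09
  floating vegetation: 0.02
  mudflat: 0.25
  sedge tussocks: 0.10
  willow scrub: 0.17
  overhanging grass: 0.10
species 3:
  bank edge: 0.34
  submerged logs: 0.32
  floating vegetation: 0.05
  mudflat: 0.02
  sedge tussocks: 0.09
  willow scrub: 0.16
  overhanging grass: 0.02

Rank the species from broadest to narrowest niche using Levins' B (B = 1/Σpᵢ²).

Σp_1ᵢ² = 0.15² + 0.09² + 0.13² + 0.15² + 0.11² + 0.19² + 0.18² = 0.0225 + 0.0081 + 0.0169 + 0.0225 + 0.0121 + 0.0361 + 0.0324 = 0.1506
B_1 = 1 / 0.1506 = 6.6401
Σp_4ᵢ² = 0.27² + 0.09² + 0.02² + 0.25² + 0.10² + 0.17² + 0.10² = 0.0729 + 0.0081 + 0.0004 + 0.0625 + 0.0100 + 0.0289 + 0.0100 = 0.1928
B_4 = 1 / 0.1928 = 5.1867
Σp_3ᵢ² = 0.34² + 0.32² + 0.05² + 0.02² + 0.09² + 0.16² + 0.02² = 0.1156 + 0.1024 + 0.0025 + 0.0004 + 0.0081 + 0.0256 + 0.0004 = 0.2550
B_3 = 1 / 0.2550 = 3.9216
Ranking by B (broadest → narrowest): species 1 (6.64) > species 4 (5.19) > species 3 (3.92)

species 1 > species 4 > species 3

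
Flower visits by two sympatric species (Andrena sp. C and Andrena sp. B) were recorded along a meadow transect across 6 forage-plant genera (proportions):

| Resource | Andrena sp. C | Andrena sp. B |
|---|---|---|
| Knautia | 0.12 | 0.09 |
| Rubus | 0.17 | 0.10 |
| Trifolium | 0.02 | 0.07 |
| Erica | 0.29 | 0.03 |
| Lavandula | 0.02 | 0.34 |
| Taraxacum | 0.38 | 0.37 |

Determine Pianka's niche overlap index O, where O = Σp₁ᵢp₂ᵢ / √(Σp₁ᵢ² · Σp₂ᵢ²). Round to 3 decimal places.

0.675

Σ p₁ᵢp₂ᵢ = 0.0108 + 0.0170 + 0.0014 + 0.0087 + 0.0068 + 0.1406 = 0.1853
Σp_1ᵢ² = 0.12² + 0.17² + 0.02² + 0.29² + 0.02² + 0.38² = 0.0144 + 0.0289 + 0.0004 + 0.0841 + 0.0004 + 0.1444 = 0.2726
Σp_2ᵢ² = 0.09² + 0.10² + 0.07² + 0.03² + 0.34² + 0.37² = 0.0081 + 0.0100 + 0.0049 + 0.0009 + 0.1156 + 0.1369 = 0.2764
O = 0.1853 / √(0.2726 × 0.2764) = 0.1853 / 0.274493 = 0.67506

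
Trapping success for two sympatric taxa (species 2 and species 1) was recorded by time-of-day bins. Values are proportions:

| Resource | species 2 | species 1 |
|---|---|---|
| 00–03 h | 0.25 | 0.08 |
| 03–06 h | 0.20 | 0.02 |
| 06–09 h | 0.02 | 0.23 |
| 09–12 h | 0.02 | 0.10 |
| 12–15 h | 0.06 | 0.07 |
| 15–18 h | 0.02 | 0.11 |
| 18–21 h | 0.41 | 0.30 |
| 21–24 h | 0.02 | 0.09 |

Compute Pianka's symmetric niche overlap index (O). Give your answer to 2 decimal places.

0.72

Σ p₁ᵢp₂ᵢ = 0.0200 + 0.0040 + 0.0046 + 0.0020 + 0.0042 + 0.0022 + 0.1230 + 0.0018 = 0.1618
Σp_1ᵢ² = 0.25² + 0.20² + 0.02² + 0.02² + 0.06² + 0.02² + 0.41² + 0.02² = 0.0625 + 0.0400 + 0.0004 + 0.0004 + 0.0036 + 0.0004 + 0.1681 + 0.0004 = 0.2758
Σp_2ᵢ² = 0.08² + 0.02² + 0.23² + 0.10² + 0.07² + 0.11² + 0.30² + 0.09² = 0.0064 + 0.0004 + 0.0529 + 0.0100 + 0.0049 + 0.0121 + 0.0900 + 0.0081 = 0.1848
O = 0.1618 / √(0.2758 × 0.1848) = 0.1618 / 0.22576 = 0.7167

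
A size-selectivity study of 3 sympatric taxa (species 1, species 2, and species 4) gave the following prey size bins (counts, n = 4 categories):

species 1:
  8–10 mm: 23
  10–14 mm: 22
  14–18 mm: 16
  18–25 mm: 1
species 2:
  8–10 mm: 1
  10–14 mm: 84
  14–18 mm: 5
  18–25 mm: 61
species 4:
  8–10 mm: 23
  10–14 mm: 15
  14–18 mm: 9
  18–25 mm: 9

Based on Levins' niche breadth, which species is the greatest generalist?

Proportions for species 1 (n=62): 23/62=0.3710, 22/62=0.3548, 16/62=0.2581, 1/62=0.0161
Proportions for species 2 (n=151): 1/151=0.0066, 84/151=0.5563, 5/151=0.0331, 61/151=0.4040
Proportions for species 4 (n=56): 23/56=0.4107, 15/56=0.2679, 9/56=0.1607, 9/56=0.1607
Σp_1ᵢ² = 0.3710² + 0.3548² + 0.2581² + 0.0161² = 0.137641 + 0.125883 + 0.066616 + 0.000259 = 0.330399
B_1 = 1 / 0.330399 = 3.0266
Σp_2ᵢ² = 0.0066² + 0.5563² + 0.0331² + 0.4040² = 0.000044 + 0.309470 + 0.001096 + 0.163216 = 0.473826
B_2 = 1 / 0.473826 = 2.1105
Σp_4ᵢ² = 0.4107² + 0.2679² + 0.1607² + 0.1607² = 0.168674 + 0.071770 + 0.025824 + 0.025824 = 0.292092
B_4 = 1 / 0.292092 = 3.4236
Highest B → broadest niche (most generalist): species 4 (B = 3.42).

species 4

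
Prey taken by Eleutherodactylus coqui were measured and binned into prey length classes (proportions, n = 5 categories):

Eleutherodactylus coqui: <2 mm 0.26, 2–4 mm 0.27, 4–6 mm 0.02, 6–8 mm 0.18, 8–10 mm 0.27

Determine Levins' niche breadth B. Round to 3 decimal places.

Σpᵢ² = 0.26² + 0.27² + 0.02² + 0.18² + 0.27² = 0.0676 + 0.0729 + 0.0004 + 0.0324 + 0.0729 = 0.2462
B = 1 / 0.2462 = 4.06174

4.062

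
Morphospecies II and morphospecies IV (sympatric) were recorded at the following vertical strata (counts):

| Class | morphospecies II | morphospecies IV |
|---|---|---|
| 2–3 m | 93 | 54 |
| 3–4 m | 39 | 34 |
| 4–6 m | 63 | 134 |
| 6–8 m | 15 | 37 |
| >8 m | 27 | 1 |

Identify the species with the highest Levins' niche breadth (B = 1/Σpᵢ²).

morphospecies II

Proportions for morphospecies II (n=237): 93/237=0.3924, 39/237=0.1646, 63/237=0.2658, 15/237=0.0633, 27/237=0.1139
Proportions for morphospecies IV (n=260): 54/260=0.2077, 34/260=0.1308, 134/260=0.5154, 37/260=0.1423, 1/260=0.0038
Σp_IIᵢ² = 0.3924² + 0.1646² + 0.2658² + 0.0633² + 0.1139² = 0.153978 + 0.027093 + 0.070650 + 0.004007 + 0.012973 = 0.268701
B_II = 1 / 0.268701 = 3.7216
Σp_IVᵢ² = 0.2077² + 0.1308² + 0.5154² + 0.1423² + 0.0038² = 0.043139 + 0.017109 + 0.265637 + 0.020249 + 0.000014 = 0.346148
B_IV = 1 / 0.346148 = 2.8889
Highest B → broadest niche (most generalist): morphospecies II (B = 3.72).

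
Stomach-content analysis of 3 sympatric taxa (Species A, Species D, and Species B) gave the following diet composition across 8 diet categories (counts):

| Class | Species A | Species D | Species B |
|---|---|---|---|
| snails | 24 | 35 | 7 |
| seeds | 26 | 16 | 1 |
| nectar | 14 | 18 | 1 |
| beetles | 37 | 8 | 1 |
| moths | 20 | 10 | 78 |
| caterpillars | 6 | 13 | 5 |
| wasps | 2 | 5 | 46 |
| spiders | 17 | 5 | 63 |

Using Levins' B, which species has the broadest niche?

Proportions for Species A (n=146): 24/146=0.1644, 26/146=0.1781, 14/146=0.0959, 37/146=0.2534, 20/146=0.1370, 6/146=0.0411, 2/146=0.0137, 17/146=0.1164
Proportions for Species D (n=110): 35/110=0.3182, 16/110=0.1455, 18/110=0.1636, 8/110=0.0727, 10/110=0.0909, 13/110=0.1182, 5/110=0.0455, 5/110=0.0455
Proportions for Species B (n=202): 7/202=0.0347, 1/202=0.0050, 1/202=0.0050, 1/202=0.0050, 78/202=0.3861, 5/202=0.0248, 46/202=0.2277, 63/202=0.3119
Σp_Aᵢ² = 0.1644² + 0.1781² + 0.0959² + 0.2534² + 0.1370² + 0.0411² + 0.0137² + 0.1164² = 0.027027 + 0.031720 + 0.009197 + 0.064212 + 0.018769 + 0.001689 + 0.000188 + 0.013549 = 0.166351
B_A = 1 / 0.166351 = 6.0114
Σp_Dᵢ² = 0.3182² + 0.1455² + 0.1636² + 0.0727² + 0.0909² + 0.1182² + 0.0455² + 0.0455² = 0.101251 + 0.021170 + 0.026765 + 0.005285 + 0.008263 + 0.013971 + 0.002070 + 0.002070 = 0.180845
B_D = 1 / 0.180845 = 5.5296
Σp_Bᵢ² = 0.0347² + 0.0050² + 0.0050² + 0.0050² + 0.3861² + 0.0248² + 0.2277² + 0.3119² = 0.001204 + 0.000025 + 0.000025 + 0.000025 + 0.149073 + 0.000615 + 0.051847 + 0.097282 = 0.300096
B_B = 1 / 0.300096 = 3.3323
Highest B → broadest niche (most generalist): Species A (B = 6.01).

Species A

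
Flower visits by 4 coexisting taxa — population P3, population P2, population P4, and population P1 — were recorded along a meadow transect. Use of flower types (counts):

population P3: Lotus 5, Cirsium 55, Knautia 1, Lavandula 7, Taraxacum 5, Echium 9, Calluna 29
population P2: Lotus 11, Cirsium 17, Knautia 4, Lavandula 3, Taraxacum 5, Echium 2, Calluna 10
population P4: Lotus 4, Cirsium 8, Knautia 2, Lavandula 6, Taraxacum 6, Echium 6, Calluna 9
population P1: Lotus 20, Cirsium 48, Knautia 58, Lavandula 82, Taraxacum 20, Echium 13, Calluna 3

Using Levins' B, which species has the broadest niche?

Proportions for population P3 (n=111): 5/111=0.0450, 55/111=0.4955, 1/111=0.0090, 7/111=0.0631, 5/111=0.0450, 9/111=0.0811, 29/111=0.2613
Proportions for population P2 (n=52): 11/52=0.2115, 17/52=0.3269, 4/52=0.0769, 3/52=0.0577, 5/52=0.0962, 2/52=0.0385, 10/52=0.1923
Proportions for population P4 (n=41): 4/41=0.0976, 8/41=0.1951, 2/41=0.0488, 6/41=0.1463, 6/41=0.1463, 6/41=0.1463, 9/41=0.2195
Proportions for population P1 (n=244): 20/244=0.0820, 48/244=0.1967, 58/244=0.2377, 82/244=0.3361, 20/244=0.0820, 13/244=0.0533, 3/244=0.0123
Σp_P3ᵢ² = 0.0450² + 0.4955² + 0.0090² + 0.0631² + 0.0450² + 0.0811² + 0.2613² = 0.002025 + 0.245520 + 0.000081 + 0.003982 + 0.002025 + 0.006577 + 0.068278 = 0.328488
B_P3 = 1 / 0.328488 = 3.0443
Σp_P2ᵢ² = 0.2115² + 0.3269² + 0.0769² + 0.0577² + 0.0962² + 0.0385² + 0.1923² = 0.044732 + 0.106864 + 0.005914 + 0.003329 + 0.009254 + 0.001482 + 0.036979 = 0.208554
B_P2 = 1 / 0.208554 = 4.7949
Σp_P4ᵢ² = 0.0976² + 0.1951² + 0.0488² + 0.1463² + 0.1463² + 0.1463² + 0.2195² = 0.009526 + 0.038064 + 0.002381 + 0.021404 + 0.021404 + 0.021404 + 0.048180 = 0.162363
B_P4 = 1 / 0.162363 = 6.1590
Σp_P1ᵢ² = 0.0820² + 0.1967² + 0.2377² + 0.3361² + 0.0820² + 0.0533² + 0.0123² = 0.006724 + 0.038691 + 0.056501 + 0.112963 + 0.006724 + 0.002841 + 0.000151 = 0.224595
B_P1 = 1 / 0.224595 = 4.4525
Highest B → broadest niche (most generalist): population P4 (B = 6.16).

population P4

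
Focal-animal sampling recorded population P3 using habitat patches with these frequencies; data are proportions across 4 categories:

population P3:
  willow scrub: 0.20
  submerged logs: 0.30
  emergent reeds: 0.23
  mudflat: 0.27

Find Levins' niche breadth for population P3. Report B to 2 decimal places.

Σpᵢ² = 0.20² + 0.30² + 0.23² + 0.27² = 0.0400 + 0.0900 + 0.0529 + 0.0729 = 0.2558
B = 1 / 0.2558 = 3.9093

3.91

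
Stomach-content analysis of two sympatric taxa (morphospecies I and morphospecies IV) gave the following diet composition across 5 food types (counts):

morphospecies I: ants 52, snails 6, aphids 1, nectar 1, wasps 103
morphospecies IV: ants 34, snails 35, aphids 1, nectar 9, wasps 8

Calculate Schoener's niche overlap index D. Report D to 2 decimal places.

Proportions for morphospecies I (n=163): 52/163=0.3190, 6/163=0.0368, 1/163=0.0061, 1/163=0.0061, 103/163=0.6319
Proportions for morphospecies IV (n=87): 34/87=0.3908, 35/87=0.4023, 1/87=0.0115, 9/87=0.1034, 8/87=0.0920
Σ|p₁ᵢ − p₂ᵢ| = 0.0718 + 0.3655 + 0.0054 + 0.0973 + 0.5399 = 1.0799
D = 1 − ½ × 1.0799 = 1 − 0.53995 = 0.46005

0.46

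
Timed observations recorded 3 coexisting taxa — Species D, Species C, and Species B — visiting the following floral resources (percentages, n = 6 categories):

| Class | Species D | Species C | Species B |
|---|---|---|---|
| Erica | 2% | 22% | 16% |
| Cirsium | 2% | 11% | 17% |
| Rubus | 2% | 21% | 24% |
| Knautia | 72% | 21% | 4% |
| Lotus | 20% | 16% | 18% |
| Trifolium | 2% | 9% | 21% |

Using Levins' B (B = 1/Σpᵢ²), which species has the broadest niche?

Species C

Convert percentages to proportions (divide by 100).
Σp_Dᵢ² = 0.02² + 0.02² + 0.02² + 0.72² + 0.20² + 0.02² = 0.0004 + 0.0004 + 0.0004 + 0.5184 + 0.0400 + 0.0004 = 0.5600
B_D = 1 / 0.5600 = 1.7857
Σp_Cᵢ² = 0.22² + 0.11² + 0.21² + 0.21² + 0.16² + 0.09² = 0.0484 + 0.0121 + 0.0441 + 0.0441 + 0.0256 + 0.0081 = 0.1824
B_C = 1 / 0.1824 = 5.4825
Σp_Bᵢ² = 0.16² + 0.17² + 0.24² + 0.04² + 0.18² + 0.21² = 0.0256 + 0.0289 + 0.0576 + 0.0016 + 0.0324 + 0.0441 = 0.1902
B_B = 1 / 0.1902 = 5.2576
Highest B → broadest niche (most generalist): Species C (B = 5.48).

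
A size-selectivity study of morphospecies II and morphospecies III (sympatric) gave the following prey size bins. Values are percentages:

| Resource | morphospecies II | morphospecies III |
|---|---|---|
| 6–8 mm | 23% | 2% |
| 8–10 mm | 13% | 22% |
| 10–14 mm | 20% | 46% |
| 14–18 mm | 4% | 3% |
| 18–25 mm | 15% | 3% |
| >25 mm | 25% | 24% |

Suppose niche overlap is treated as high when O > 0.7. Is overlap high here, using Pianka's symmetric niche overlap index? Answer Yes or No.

Convert percentages to proportions (divide by 100).
Σ p₁ᵢp₂ᵢ = 0.0046 + 0.0286 + 0.0920 + 0.0012 + 0.0045 + 0.0600 = 0.1909
Σp_1ᵢ² = 0.23² + 0.13² + 0.20² + 0.04² + 0.15² + 0.25² = 0.0529 + 0.0169 + 0.0400 + 0.0016 + 0.0225 + 0.0625 = 0.1964
Σp_2ᵢ² = 0.02² + 0.22² + 0.46² + 0.03² + 0.03² + 0.24² = 0.0004 + 0.0484 + 0.2116 + 0.0009 + 0.0009 + 0.0576 = 0.3198
O = 0.1909 / √(0.1964 × 0.3198) = 0.1909 / 0.25062 = 0.7617
O = 0.7617 > 0.7 → Yes.

Yes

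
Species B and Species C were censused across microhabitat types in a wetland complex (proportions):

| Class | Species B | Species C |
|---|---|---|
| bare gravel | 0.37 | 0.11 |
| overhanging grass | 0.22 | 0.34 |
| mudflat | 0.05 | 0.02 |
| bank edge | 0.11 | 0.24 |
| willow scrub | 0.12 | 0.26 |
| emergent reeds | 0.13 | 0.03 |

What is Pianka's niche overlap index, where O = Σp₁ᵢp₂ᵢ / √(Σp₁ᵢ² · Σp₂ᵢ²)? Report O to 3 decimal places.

0.734

Σ p₁ᵢp₂ᵢ = 0.0407 + 0.0748 + 0.0010 + 0.0264 + 0.0312 + 0.0039 = 0.1780
Σp_1ᵢ² = 0.37² + 0.22² + 0.05² + 0.11² + 0.12² + 0.13² = 0.1369 + 0.0484 + 0.0025 + 0.0121 + 0.0144 + 0.0169 = 0.2312
Σp_2ᵢ² = 0.11² + 0.34² + 0.02² + 0.24² + 0.26² + 0.03² = 0.0121 + 0.1156 + 0.0004 + 0.0576 + 0.0676 + 0.0009 = 0.2542
O = 0.1780 / √(0.2312 × 0.2542) = 0.1780 / 0.242427 = 0.73424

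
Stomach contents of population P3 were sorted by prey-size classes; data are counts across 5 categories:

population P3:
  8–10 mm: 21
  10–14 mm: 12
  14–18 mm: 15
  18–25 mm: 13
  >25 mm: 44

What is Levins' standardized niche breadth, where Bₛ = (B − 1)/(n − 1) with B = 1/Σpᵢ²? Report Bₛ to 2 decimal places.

0.70

Proportions for population P3 (n=105): 21/105=0.2000, 12/105=0.1143, 15/105=0.1429, 13/105=0.1238, 44/105=0.4190
Σpᵢ² = 0.2000² + 0.1143² + 0.1429² + 0.1238² + 0.4190² = 0.040000 + 0.013064 + 0.020420 + 0.015326 + 0.175561 = 0.264371
B = 1 / 0.264371 = 3.7826
Bₛ = (B − 1)/(n − 1) = (3.7826 − 1)/(5 − 1) = 2.7826/4 = 0.6957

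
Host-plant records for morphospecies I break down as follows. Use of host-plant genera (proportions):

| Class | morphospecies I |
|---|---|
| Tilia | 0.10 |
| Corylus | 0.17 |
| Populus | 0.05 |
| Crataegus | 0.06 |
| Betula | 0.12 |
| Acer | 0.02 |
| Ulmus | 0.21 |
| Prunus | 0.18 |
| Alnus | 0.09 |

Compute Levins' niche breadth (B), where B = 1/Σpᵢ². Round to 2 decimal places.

6.93

Σpᵢ² = 0.10² + 0.17² + 0.05² + 0.06² + 0.12² + 0.02² + 0.21² + 0.18² + 0.09² = 0.0100 + 0.0289 + 0.0025 + 0.0036 + 0.0144 + 0.0004 + 0.0441 + 0.0324 + 0.0081 = 0.1444
B = 1 / 0.1444 = 6.9252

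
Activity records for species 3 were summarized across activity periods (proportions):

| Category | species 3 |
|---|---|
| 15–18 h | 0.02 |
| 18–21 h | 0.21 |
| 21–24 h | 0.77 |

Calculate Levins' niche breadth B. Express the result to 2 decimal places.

Σpᵢ² = 0.02² + 0.21² + 0.77² = 0.0004 + 0.0441 + 0.5929 = 0.6374
B = 1 / 0.6374 = 1.5689

1.57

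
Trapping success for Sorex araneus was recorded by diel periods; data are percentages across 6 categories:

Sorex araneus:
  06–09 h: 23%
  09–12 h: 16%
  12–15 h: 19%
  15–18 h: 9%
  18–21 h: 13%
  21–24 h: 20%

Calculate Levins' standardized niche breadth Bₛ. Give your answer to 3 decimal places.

0.914

Convert percentages to proportions (divide by 100).
Σpᵢ² = 0.23² + 0.16² + 0.19² + 0.09² + 0.13² + 0.20² = 0.0529 + 0.0256 + 0.0361 + 0.0081 + 0.0169 + 0.0400 = 0.1796
B = 1 / 0.1796 = 5.56793
Bₛ = (B − 1)/(n − 1) = (5.56793 − 1)/(6 − 1) = 4.56793/5 = 0.91359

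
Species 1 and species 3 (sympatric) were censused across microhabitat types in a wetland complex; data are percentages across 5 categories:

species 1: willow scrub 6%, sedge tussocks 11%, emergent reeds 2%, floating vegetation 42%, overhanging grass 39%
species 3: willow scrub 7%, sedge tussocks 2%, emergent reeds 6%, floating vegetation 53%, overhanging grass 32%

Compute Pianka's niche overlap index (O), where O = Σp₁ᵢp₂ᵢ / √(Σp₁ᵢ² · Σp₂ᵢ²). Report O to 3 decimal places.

0.966

Convert percentages to proportions (divide by 100).
Σ p₁ᵢp₂ᵢ = 0.0042 + 0.0022 + 0.0012 + 0.2226 + 0.1248 = 0.3550
Σp_1ᵢ² = 0.06² + 0.11² + 0.02² + 0.42² + 0.39² = 0.0036 + 0.0121 + 0.0004 + 0.1764 + 0.1521 = 0.3446
Σp_2ᵢ² = 0.07² + 0.02² + 0.06² + 0.53² + 0.32² = 0.0049 + 0.0004 + 0.0036 + 0.2809 + 0.1024 = 0.3922
O = 0.3550 / √(0.3446 × 0.3922) = 0.3550 / 0.367630 = 0.96564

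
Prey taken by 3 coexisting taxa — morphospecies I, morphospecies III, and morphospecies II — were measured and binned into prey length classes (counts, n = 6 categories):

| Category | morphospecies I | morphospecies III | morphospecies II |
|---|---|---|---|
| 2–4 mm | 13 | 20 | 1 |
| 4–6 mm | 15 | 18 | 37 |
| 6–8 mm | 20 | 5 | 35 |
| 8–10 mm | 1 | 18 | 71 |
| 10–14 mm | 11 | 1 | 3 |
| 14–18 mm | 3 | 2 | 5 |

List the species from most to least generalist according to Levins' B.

Proportions for morphospecies I (n=63): 13/63=0.2063, 15/63=0.2381, 20/63=0.3175, 1/63=0.0159, 11/63=0.1746, 3/63=0.0476
Proportions for morphospecies III (n=64): 20/64=0.3125, 18/64=0.2813, 5/64=0.0781, 18/64=0.2813, 1/64=0.0156, 2/64=0.0313
Proportions for morphospecies II (n=152): 1/152=0.0066, 37/152=0.2434, 35/152=0.2303, 71/152=0.4671, 3/152=0.0197, 5/152=0.0329
Σp_Iᵢ² = 0.2063² + 0.2381² + 0.3175² + 0.0159² + 0.1746² + 0.0476² = 0.042560 + 0.056692 + 0.100806 + 0.000253 + 0.030485 + 0.002266 = 0.233062
B_I = 1 / 0.233062 = 4.2907
Σp_IIIᵢ² = 0.3125² + 0.2813² + 0.0781² + 0.2813² + 0.0156² + 0.0313² = 0.097656 + 0.079130 + 0.006100 + 0.079130 + 0.000243 + 0.000980 = 0.263239
B_III = 1 / 0.263239 = 3.7988
Σp_IIᵢ² = 0.0066² + 0.2434² + 0.2303² + 0.4671² + 0.0197² + 0.0329² = 0.000044 + 0.059244 + 0.053038 + 0.218182 + 0.000388 + 0.001082 = 0.331978
B_II = 1 / 0.331978 = 3.0122
Ranking by B (broadest → narrowest): morphospecies I (4.29) > morphospecies III (3.80) > morphospecies II (3.01)

morphospecies I > morphospecies III > morphospecies II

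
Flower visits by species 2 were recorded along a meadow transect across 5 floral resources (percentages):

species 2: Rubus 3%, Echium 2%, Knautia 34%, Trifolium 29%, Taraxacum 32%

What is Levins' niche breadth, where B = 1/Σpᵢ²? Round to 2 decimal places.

Convert percentages to proportions (divide by 100).
Σpᵢ² = 0.03² + 0.02² + 0.34² + 0.29² + 0.32² = 0.0009 + 0.0004 + 0.1156 + 0.0841 + 0.1024 = 0.3034
B = 1 / 0.3034 = 3.2960

3.30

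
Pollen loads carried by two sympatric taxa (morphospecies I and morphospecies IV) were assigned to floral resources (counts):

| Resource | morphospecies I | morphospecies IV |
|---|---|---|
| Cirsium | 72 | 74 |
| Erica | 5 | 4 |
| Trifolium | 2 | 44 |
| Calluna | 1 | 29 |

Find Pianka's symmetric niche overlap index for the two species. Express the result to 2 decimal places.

0.83

Proportions for morphospecies I (n=80): 72/80=0.9000, 5/80=0.0625, 2/80=0.0250, 1/80=0.0125
Proportions for morphospecies IV (n=151): 74/151=0.4901, 4/151=0.0265, 44/151=0.2914, 29/151=0.1921
Σ p₁ᵢp₂ᵢ = 0.441090 + 0.001656 + 0.007285 + 0.002401 = 0.452432
Σp_1ᵢ² = 0.9000² + 0.0625² + 0.0250² + 0.0125² = 0.810000 + 0.003906 + 0.000625 + 0.000156 = 0.814687
Σp_2ᵢ² = 0.4901² + 0.0265² + 0.2914² + 0.1921² = 0.240198 + 0.000702 + 0.084914 + 0.036902 = 0.362716
O = 0.452432 / √(0.814687 × 0.362716) = 0.452432 / 0.5435991 = 0.8323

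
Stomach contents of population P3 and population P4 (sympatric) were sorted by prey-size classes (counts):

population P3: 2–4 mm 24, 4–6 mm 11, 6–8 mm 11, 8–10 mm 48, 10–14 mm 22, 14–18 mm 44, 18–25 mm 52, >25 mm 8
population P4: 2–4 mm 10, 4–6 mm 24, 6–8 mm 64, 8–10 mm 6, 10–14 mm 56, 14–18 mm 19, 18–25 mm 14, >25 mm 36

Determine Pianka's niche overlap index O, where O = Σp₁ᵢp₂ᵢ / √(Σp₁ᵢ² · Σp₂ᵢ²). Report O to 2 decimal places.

0.51

Proportions for population P3 (n=220): 24/220=0.1091, 11/220=0.0500, 11/220=0.0500, 48/220=0.2182, 22/220=0.1000, 44/220=0.2000, 52/220=0.2364, 8/220=0.0364
Proportions for population P4 (n=229): 10/229=0.0437, 24/229=0.1048, 64/229=0.2795, 6/229=0.0262, 56/229=0.2445, 19/229=0.0830, 14/229=0.0611, 36/229=0.1572
Σ p₁ᵢp₂ᵢ = 0.004768 + 0.005240 + 0.013975 + 0.005717 + 0.024450 + 0.016600 + 0.014444 + 0.005722 = 0.090916
Σp_1ᵢ² = 0.1091² + 0.0500² + 0.0500² + 0.2182² + 0.1000² + 0.2000² + 0.2364² + 0.0364² = 0.011903 + 0.002500 + 0.002500 + 0.047611 + 0.010000 + 0.040000 + 0.055885 + 0.001325 = 0.171724
Σp_2ᵢ² = 0.0437² + 0.1048² + 0.2795² + 0.0262² + 0.2445² + 0.0830² + 0.0611² + 0.1572² = 0.001910 + 0.010983 + 0.078120 + 0.000686 + 0.059780 + 0.006889 + 0.003733 + 0.024712 = 0.186813
O = 0.090916 / √(0.171724 × 0.186813) = 0.090916 / 0.1791097 = 0.5076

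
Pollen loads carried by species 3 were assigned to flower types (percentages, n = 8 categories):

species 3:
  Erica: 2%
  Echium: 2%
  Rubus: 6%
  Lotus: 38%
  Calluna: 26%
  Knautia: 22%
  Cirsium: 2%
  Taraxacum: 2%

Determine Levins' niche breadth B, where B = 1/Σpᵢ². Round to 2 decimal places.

3.77

Convert percentages to proportions (divide by 100).
Σpᵢ² = 0.02² + 0.02² + 0.06² + 0.38² + 0.26² + 0.22² + 0.02² + 0.02² = 0.0004 + 0.0004 + 0.0036 + 0.1444 + 0.0676 + 0.0484 + 0.0004 + 0.0004 = 0.2656
B = 1 / 0.2656 = 3.7651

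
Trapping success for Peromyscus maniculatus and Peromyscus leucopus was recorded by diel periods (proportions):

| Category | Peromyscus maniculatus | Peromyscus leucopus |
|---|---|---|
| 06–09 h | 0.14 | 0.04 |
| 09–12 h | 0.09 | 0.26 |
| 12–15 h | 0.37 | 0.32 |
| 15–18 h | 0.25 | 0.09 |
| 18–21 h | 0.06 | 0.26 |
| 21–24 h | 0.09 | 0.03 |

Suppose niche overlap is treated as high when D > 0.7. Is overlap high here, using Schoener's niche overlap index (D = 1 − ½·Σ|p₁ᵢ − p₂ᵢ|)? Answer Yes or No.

No

Σ|p₁ᵢ − p₂ᵢ| = 0.10 + 0.17 + 0.05 + 0.16 + 0.20 + 0.06 = 0.74
D = 1 − ½ × 0.74 = 1 − 0.370 = 0.6300
D = 0.6300 < 0.7 → No.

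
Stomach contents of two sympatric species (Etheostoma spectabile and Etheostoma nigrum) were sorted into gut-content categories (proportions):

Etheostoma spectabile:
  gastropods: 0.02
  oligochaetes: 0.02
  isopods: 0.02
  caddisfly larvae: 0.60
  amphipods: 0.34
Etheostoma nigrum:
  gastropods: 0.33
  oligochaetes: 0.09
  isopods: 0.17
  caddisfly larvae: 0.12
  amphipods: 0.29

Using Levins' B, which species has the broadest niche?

Etheostoma nigrum

Σp_specᵢ² = 0.02² + 0.02² + 0.02² + 0.60² + 0.34² = 0.0004 + 0.0004 + 0.0004 + 0.3600 + 0.1156 = 0.4768
B_spec = 1 / 0.4768 = 2.0973
Σp_nigrᵢ² = 0.33² + 0.09² + 0.17² + 0.12² + 0.29² = 0.1089 + 0.0081 + 0.0289 + 0.0144 + 0.0841 = 0.2444
B_nigr = 1 / 0.2444 = 4.0917
Highest B → broadest niche (most generalist): Etheostoma nigrum (B = 4.09).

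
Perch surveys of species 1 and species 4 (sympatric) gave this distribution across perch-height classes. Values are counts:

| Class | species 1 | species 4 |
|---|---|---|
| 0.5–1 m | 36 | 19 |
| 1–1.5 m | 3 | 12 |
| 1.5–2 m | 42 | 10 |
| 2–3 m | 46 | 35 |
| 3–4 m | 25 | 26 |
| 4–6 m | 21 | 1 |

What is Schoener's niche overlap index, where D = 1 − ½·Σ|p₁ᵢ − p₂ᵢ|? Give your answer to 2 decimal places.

0.72

Proportions for species 1 (n=173): 36/173=0.2081, 3/173=0.0173, 42/173=0.2428, 46/173=0.2659, 25/173=0.1445, 21/173=0.1214
Proportions for species 4 (n=103): 19/103=0.1845, 12/103=0.1165, 10/103=0.0971, 35/103=0.3398, 26/103=0.2524, 1/103=0.0097
Σ|p₁ᵢ − p₂ᵢ| = 0.0236 + 0.0992 + 0.1457 + 0.0739 + 0.1079 + 0.1117 = 0.5620
D = 1 − ½ × 0.5620 = 1 − 0.28100 = 0.71900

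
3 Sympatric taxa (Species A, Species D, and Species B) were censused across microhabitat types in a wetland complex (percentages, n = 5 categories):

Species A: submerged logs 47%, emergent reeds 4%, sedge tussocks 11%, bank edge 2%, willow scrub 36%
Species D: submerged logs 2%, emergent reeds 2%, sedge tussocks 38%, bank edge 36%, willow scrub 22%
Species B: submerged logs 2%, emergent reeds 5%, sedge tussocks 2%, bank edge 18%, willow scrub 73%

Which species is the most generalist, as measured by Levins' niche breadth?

Species D

Convert percentages to proportions (divide by 100).
Σp_Aᵢ² = 0.47² + 0.04² + 0.11² + 0.02² + 0.36² = 0.2209 + 0.0016 + 0.0121 + 0.0004 + 0.1296 = 0.3646
B_A = 1 / 0.3646 = 2.7427
Σp_Dᵢ² = 0.02² + 0.02² + 0.38² + 0.36² + 0.22² = 0.0004 + 0.0004 + 0.1444 + 0.1296 + 0.0484 = 0.3232
B_D = 1 / 0.3232 = 3.0941
Σp_Bᵢ² = 0.02² + 0.05² + 0.02² + 0.18² + 0.73² = 0.0004 + 0.0025 + 0.0004 + 0.0324 + 0.5329 = 0.5686
B_B = 1 / 0.5686 = 1.7587
Highest B → broadest niche (most generalist): Species D (B = 3.09).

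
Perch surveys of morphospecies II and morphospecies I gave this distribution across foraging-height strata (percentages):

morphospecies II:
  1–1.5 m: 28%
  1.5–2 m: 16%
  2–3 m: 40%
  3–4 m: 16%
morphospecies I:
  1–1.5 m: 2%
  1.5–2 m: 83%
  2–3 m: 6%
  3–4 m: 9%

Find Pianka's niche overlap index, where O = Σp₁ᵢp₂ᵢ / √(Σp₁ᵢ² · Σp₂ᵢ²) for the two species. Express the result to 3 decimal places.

0.392

Convert percentages to proportions (divide by 100).
Σ p₁ᵢp₂ᵢ = 0.0056 + 0.1328 + 0.0240 + 0.0144 = 0.1768
Σp_1ᵢ² = 0.28² + 0.16² + 0.40² + 0.16² = 0.0784 + 0.0256 + 0.1600 + 0.0256 = 0.2896
Σp_2ᵢ² = 0.02² + 0.83² + 0.06² + 0.09² = 0.0004 + 0.6889 + 0.0036 + 0.0081 = 0.7010
O = 0.1768 / √(0.2896 × 0.7010) = 0.1768 / 0.450566 = 0.39240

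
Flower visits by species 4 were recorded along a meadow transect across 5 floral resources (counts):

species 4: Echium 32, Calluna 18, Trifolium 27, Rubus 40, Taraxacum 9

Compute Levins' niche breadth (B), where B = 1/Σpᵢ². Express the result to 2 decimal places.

Proportions for species 4 (n=126): 32/126=0.2540, 18/126=0.1429, 27/126=0.2143, 40/126=0.3175, 9/126=0.0714
Σpᵢ² = 0.2540² + 0.1429² + 0.2143² + 0.3175² + 0.0714² = 0.064516 + 0.020420 + 0.045924 + 0.100806 + 0.005098 = 0.236764
B = 1 / 0.236764 = 4.2236

4.22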